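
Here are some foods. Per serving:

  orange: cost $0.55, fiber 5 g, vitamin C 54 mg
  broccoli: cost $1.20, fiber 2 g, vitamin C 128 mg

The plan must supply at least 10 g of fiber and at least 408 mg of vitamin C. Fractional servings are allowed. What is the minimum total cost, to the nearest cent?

An LP optimum is at a vertex; with two nutrient constraints at most two foods are used. Check each candidate.
orange only: max(10/5, 408/54) = 7.556 servings → $4.16.
broccoli only: max(10/2, 408/128) = 5 servings → $6.00.
orange + broccoli with both tight: 0.8722 servings and 2.82 servings → $3.86.
Cheapest feasible corner: $3.86.

$3.86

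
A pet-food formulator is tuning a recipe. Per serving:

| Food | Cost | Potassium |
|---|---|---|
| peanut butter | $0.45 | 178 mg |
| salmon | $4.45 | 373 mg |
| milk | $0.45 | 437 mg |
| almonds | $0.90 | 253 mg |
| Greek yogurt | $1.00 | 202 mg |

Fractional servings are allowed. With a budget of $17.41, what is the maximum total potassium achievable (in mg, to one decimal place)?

16907.0 mg

Potassium per dollar: milk 971.1, peanut butter 395.6, almonds 281.1, Greek yogurt 202, salmon 83.82.
With no serving limits, spend the whole cost allowance on milk: $17.41 / $0.45 × 437 mg = 16907.0 mg.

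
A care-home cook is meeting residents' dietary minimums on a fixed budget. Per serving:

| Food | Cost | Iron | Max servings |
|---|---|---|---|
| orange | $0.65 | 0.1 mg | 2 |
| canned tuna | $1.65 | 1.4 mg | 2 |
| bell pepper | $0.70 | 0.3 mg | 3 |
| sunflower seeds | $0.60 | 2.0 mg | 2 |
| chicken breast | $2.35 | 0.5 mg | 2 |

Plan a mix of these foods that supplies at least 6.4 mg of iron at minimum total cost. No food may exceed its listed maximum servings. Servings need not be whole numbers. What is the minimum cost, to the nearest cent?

$4.03

Cost per mg of iron: sunflower seeds $0.3000, canned tuna $1.1786, bell pepper $2.3333, chicken breast $4.7000, orange $6.5000.
Take 2 servings of sunflower seeds: +4.0 mg iron for $1.20 (total $1.20, still need 2.4 mg).
Take 1.714 servings of canned tuna: +2.4 mg iron for $2.83 (total $4.03, still need 0.0 mg).
Filling from the cheapest source first is optimal under one linear minimum: $4.03.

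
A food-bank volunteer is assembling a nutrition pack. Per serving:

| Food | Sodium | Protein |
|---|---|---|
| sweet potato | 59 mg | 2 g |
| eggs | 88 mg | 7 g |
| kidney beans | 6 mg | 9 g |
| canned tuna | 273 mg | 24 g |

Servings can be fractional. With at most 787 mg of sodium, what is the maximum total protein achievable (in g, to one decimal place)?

Protein per mg sodium: kidney beans 1.5, canned tuna 0.08791, eggs 0.07955, sweet potato 0.0339.
With no serving limits, spend the whole sodium allowance on kidney beans: 787 mg / 6 mg × 9 g = 1180.5 g.

1180.5 g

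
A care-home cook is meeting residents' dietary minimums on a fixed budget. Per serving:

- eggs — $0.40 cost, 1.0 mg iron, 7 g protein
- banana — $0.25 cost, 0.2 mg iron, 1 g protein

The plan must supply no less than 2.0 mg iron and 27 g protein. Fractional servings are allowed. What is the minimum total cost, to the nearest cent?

eggs only: max(2.0/1.0, 27/7) = 3.857 servings → $1.54.
banana only: max(2.0/0.2, 27/1) = 27 servings → $6.75.
eggs + banana: intersection lies outside the first quadrant.
Cheapest feasible corner: $1.54.

$1.54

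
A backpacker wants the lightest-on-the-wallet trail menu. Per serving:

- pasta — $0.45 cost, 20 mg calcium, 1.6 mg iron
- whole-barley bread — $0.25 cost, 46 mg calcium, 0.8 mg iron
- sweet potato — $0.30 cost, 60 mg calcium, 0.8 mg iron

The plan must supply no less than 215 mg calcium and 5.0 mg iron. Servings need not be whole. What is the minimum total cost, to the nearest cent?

$1.51

With two linear requirements the optimum uses one or two foods; enumerate the corners.
pasta only: max(215/20, 5.0/1.6) = 10.75 servings → $4.84.
whole-barley bread only: max(215/46, 5.0/0.8) = 6.25 servings → $1.56.
sweet potato only: max(215/60, 5.0/0.8) = 6.25 servings → $1.88.
pasta + whole-barley bread with both tight: 1.007 servings and 4.236 servings → $1.51.
pasta + sweet potato with both tight: 1.6 servings and 3.05 servings → $1.64.
whole-barley bread + sweet potato: the both-tight solution has a negative serving — not a feasible corner.
So the least-cost plan costs $1.51.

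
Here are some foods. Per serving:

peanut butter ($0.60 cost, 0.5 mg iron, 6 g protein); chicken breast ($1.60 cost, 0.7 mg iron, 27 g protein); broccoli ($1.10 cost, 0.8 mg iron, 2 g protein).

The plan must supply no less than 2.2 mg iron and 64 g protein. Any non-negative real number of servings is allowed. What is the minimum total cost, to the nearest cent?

A basic optimal solution has at most two foods positive. Try each food alone and each pair with both targets met exactly.
peanut butter only: max(2.2/0.5, 64/6) = 10.67 servings → $6.40.
chicken breast only: max(2.2/0.7, 64/27) = 3.143 servings → $5.03.
broccoli only: max(2.2/0.8, 64/2) = 32 servings → $35.20.
peanut butter + chicken breast with both tight: 1.57 servings and 2.022 servings → $4.18.
peanut butter + broccoli with both targets exact would need a negative amount; discard.
chicken breast + broccoli with both tight: 2.317 servings and 0.7228 servings → $4.50.
So the least-cost plan costs $4.18.

$4.18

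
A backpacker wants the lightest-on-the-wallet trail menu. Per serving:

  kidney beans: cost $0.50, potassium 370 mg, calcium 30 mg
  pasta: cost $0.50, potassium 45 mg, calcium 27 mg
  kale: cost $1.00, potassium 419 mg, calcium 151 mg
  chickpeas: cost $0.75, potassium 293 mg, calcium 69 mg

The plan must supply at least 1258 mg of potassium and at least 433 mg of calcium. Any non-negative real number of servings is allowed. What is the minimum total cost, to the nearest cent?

With two linear requirements the optimum uses one or two foods; enumerate the corners.
kidney beans only: max(1258/370, 433/30) = 14.43 servings → $7.22.
pasta only: max(1258/45, 433/27) = 27.96 servings → $13.98.
kale only: max(1258/419, 433/151) = 3.002 servings → $3.00.
chickpeas only: max(1258/293, 433/69) = 6.275 servings → $4.71.
kidney beans + pasta with both tight: 1.676 servings and 14.17 servings → $7.93.
kidney beans + kale with both tight: 0.197 servings and 2.828 servings → $2.93.
kidney beans + chickpeas with both targets exact would need a negative amount; discard.
pasta + kale: the both-tight solution has a negative serving — not a feasible corner.
pasta + chickpeas with both tight: 8.337 servings and 3.013 servings → $6.43.
kale + chickpeas with both tight: 2.613 servings and 0.5564 servings → $3.03.
The minimum over all feasible corners is $2.93.

$2.93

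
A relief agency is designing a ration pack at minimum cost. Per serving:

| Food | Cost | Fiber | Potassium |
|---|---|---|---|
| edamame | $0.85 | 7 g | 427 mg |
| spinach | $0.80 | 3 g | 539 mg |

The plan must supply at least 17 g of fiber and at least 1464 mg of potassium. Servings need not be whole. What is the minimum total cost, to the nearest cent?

$2.59

Check every corner: each single food scaled to meet both minima, and each pair solved so both constraints bind.
edamame only: max(17/7, 1464/427) = 3.429 servings → $2.91.
spinach only: max(17/3, 1464/539) = 5.667 servings → $4.53.
edamame + spinach with both tight: 1.915 servings and 1.199 servings → $2.59.
The minimum over all feasible corners is $2.59.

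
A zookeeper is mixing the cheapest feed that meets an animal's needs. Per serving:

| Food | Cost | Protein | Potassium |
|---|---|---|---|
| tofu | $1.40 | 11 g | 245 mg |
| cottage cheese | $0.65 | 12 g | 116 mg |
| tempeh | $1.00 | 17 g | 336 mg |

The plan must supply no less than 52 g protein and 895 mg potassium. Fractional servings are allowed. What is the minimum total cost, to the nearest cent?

The cheapest plan sits at a corner of the feasible region — with two constraints it uses at most two foods.
tofu only: max(52/11, 895/245) = 4.727 servings → $6.62.
cottage cheese only: max(52/12, 895/116) = 7.716 servings → $5.02.
tempeh only: max(52/17, 895/336) = 3.059 servings → $3.06.
tofu + cottage cheese with both tight: 2.829 servings and 1.74 servings → $5.09.
tofu + tempeh: intersection lies outside the first quadrant.
cottage cheese + tempeh with both tight: 1.096 servings and 2.285 servings → $3.00.
The minimum over all feasible corners is $3.00.

$3.00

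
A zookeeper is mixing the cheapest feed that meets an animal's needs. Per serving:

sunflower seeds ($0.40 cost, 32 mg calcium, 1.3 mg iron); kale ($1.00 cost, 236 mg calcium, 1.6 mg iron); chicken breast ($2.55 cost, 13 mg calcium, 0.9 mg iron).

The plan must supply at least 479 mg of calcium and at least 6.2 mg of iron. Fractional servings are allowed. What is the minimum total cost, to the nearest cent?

An LP optimum is at a vertex; with two nutrient constraints at most two foods are used. Check each candidate.
sunflower seeds only: max(479/32, 6.2/1.3) = 14.97 servings → $5.99.
kale only: max(479/236, 6.2/1.6) = 3.875 servings → $3.88.
chicken breast only: max(479/13, 6.2/0.9) = 36.85 servings → $93.96.
sunflower seeds + kale with both tight: 2.726 servings and 1.66 servings → $2.75.
sunflower seeds + chicken breast: the both-tight solution has a negative serving — not a feasible corner.
kale + chicken breast with both tight: 1.829 servings and 3.637 servings → $11.10.
The minimum over all feasible corners is $2.75.

$2.75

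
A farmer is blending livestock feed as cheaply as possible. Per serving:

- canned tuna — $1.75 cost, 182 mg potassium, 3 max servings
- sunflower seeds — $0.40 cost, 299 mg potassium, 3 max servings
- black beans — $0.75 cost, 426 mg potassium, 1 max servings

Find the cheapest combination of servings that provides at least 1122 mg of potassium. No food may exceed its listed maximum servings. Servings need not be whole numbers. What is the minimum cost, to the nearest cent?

Cost per mg of potassium: sunflower seeds $0.0013, black beans $0.0018, canned tuna $0.0096.
Take 3 servings of sunflower seeds: +897.0 mg potassium for $1.20 (total $1.20, still need 225.0 mg).
Take 0.5282 servings of black beans: +225.0 mg potassium for $0.40 (total $1.60, still need 0.0 mg).
Greedy by cheapest-per-mg is optimal for a single linear constraint, so the minimum cost is $1.60.

$1.60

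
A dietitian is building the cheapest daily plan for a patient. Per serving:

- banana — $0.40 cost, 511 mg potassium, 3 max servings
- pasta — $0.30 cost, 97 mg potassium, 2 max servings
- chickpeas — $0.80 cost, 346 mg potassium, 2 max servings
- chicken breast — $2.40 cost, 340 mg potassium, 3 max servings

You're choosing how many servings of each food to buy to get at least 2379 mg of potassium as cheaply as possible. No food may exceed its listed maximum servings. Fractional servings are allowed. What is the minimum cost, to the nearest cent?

Cost per mg of potassium: banana $0.0008, chickpeas $0.0023, pasta $0.0031, chicken breast $0.0071.
Take 3 servings of banana: +1533.0 mg potassium for $1.20 (total $1.20, still need 846.0 mg).
Take 2 servings of chickpeas: +692.0 mg potassium for $1.60 (total $2.80, still need 154.0 mg).
Take 1.588 servings of pasta: +154.0 mg potassium for $0.48 (total $3.28, still need 0.0 mg).
Filling from the cheapest source first is optimal under one linear minimum: $3.28.

$3.28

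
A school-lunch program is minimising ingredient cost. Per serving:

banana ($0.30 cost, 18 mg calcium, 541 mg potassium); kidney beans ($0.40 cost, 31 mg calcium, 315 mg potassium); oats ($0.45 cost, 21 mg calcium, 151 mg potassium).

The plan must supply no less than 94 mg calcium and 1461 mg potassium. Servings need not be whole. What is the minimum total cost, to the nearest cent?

banana only: max(94/18, 1461/541) = 5.222 servings → $1.57.
kidney beans only: max(94/31, 1461/315) = 4.638 servings → $1.86.
oats only: max(94/21, 1461/151) = 9.675 servings → $4.35.
banana + kidney beans with both tight: 1.413 servings and 2.212 servings → $1.31.
banana + oats with both tight: 1.908 servings and 2.841 servings → $1.85.
kidney beans + oats: intersection lies outside the first quadrant.
The minimum over all feasible corners is $1.31.

$1.31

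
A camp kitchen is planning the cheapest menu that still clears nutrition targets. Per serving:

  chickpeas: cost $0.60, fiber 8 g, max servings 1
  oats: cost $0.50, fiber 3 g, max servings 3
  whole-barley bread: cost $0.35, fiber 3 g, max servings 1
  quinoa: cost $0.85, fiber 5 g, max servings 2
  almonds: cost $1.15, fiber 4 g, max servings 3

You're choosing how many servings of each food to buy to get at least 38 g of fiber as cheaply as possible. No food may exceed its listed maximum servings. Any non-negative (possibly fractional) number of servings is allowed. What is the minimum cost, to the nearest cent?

Cost per g of fiber: chickpeas $0.0750, whole-barley bread $0.1167, oats $0.1667, quinoa $0.1700, almonds $0.2875.
Take 1 serving of chickpeas: +8.0 g fiber for $0.60 (total $0.60, still need 30.0 g).
Take 1 serving of whole-barley bread: +3.0 g fiber for $0.35 (total $0.95, still need 27.0 g).
Take 3 servings of oats: +9.0 g fiber for $1.50 (total $2.45, still need 18.0 g).
Take 2 servings of quinoa: +10.0 g fiber for $1.70 (total $4.15, still need 8.0 g).
Take 2 servings of almonds: +8.0 g fiber for $2.30 (total $6.45, still need 0.0 g).
Filling from the cheapest source first is optimal under one linear minimum: $6.45.

$6.45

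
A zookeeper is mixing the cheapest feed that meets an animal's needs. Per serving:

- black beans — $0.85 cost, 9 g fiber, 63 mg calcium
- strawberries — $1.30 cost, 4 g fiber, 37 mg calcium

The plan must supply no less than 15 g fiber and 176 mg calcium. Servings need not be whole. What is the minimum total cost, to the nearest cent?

Compare the cost at each extreme point of the feasible region.
black beans only: max(15/9, 176/63) = 2.794 servings → $2.37.
strawberries only: max(15/4, 176/37) = 4.757 servings → $6.18.
black beans + strawberries: intersection lies outside the first quadrant.
Cheapest feasible corner: $2.37.

$2.37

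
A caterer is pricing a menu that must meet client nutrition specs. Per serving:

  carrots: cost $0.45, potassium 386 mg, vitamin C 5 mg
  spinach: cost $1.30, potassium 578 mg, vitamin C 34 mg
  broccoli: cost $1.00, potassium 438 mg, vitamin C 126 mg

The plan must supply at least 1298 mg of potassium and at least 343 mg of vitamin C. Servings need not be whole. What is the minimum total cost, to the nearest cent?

With two linear requirements the optimum uses one or two foods; enumerate the corners.
carrots only: max(1298/386, 343/5) = 68.6 servings → $30.87.
spinach only: max(1298/578, 343/34) = 10.09 servings → $13.11.
broccoli only: max(1298/438, 343/126) = 2.963 servings → $2.96.
carrots + spinach: intersection lies outside the first quadrant.
carrots + broccoli with both tight: 0.2867 servings and 2.711 servings → $2.84.
spinach + broccoli with both tight: 0.2298 servings and 2.66 servings → $2.96.
So the least-cost plan costs $2.84.

$2.84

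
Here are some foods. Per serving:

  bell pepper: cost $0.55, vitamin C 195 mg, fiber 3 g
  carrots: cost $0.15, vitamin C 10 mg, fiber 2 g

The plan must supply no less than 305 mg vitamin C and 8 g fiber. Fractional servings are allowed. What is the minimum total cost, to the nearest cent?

Minimising a linear cost over {vitamin C ≥ 305, fiber ≥ 8, servings ≥ 0} — the optimum is at a vertex, using one or two foods.
bell pepper only: max(305/195, 8/3) = 2.667 servings → $1.47.
carrots only: max(305/10, 8/2) = 30.5 servings → $4.58.
bell pepper + carrots with both tight: 1.472 servings and 1.792 servings → $1.08.
The minimum over all feasible corners is $1.08.

$1.08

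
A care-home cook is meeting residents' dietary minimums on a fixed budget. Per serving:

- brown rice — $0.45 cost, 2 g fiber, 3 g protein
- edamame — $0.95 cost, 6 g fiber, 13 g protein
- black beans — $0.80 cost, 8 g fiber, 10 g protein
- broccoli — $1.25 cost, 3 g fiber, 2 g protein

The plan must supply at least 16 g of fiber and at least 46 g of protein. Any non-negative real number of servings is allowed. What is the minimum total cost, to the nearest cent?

For a min-cost LP with two ≥-constraints, a basic feasible solution has at most two positive variables.
brown rice only: max(16/2, 46/3) = 15.33 servings → $6.90.
edamame only: max(16/6, 46/13) = 3.538 servings → $3.36.
black beans only: max(16/8, 46/10) = 4.6 servings → $3.68.
broccoli only: max(16/3, 46/2) = 23 servings → $28.75.
brown rice + edamame: the both-tight solution has a negative serving — not a feasible corner.
brown rice + black beans with both targets exact would need a negative amount; discard.
brown rice + broccoli with both targets exact would need a negative amount; discard.
edamame + black beans with both targets exact would need a negative amount; discard.
edamame + broccoli with both targets exact would need a negative amount; discard.
black beans + broccoli: the both-tight solution has a negative serving — not a feasible corner.
Cheapest feasible corner: $3.36.

$3.36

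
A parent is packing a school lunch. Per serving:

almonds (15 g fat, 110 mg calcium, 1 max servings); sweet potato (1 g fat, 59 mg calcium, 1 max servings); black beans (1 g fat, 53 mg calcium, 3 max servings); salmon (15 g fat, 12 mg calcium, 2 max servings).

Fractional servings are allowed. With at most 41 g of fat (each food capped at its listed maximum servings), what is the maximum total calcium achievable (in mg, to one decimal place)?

345.6 mg

Calcium per g fat: sweet potato 59, black beans 53, almonds 7.333, salmon 0.8.
Take 1 serving of sweet potato: uses 1 g fat, +59.0 mg calcium (running total 59.0 mg).
Take 3 servings of black beans: uses 3 g fat, +159.0 mg calcium (running total 218.0 mg).
Take 1 serving of almonds: uses 15 g fat, +110.0 mg calcium (running total 328.0 mg).
Take 1.467 servings of salmon: uses 22 g fat, +17.6 mg calcium (running total 345.6 mg).
Filling greedily by calcium-per-g fat is optimal for one linear limit, giving 345.6 mg.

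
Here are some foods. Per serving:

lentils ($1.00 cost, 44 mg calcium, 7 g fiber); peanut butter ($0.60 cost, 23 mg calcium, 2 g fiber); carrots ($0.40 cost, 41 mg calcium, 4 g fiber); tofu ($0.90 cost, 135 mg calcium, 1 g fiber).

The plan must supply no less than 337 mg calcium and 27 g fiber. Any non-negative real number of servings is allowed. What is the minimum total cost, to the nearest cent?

lentils only: max(337/44, 27/7) = 7.659 servings → $7.66.
peanut butter only: max(337/23, 27/2) = 14.65 servings → $8.79.
carrots only: max(337/41, 27/4) = 8.22 servings → $3.29.
tofu only: max(337/135, 27/1) = 27 servings → $24.30.
lentils + peanut butter with both targets exact would need a negative amount; discard.
lentils + carrots: intersection lies outside the first quadrant.
lentils + tofu with both tight: 3.671 servings and 1.3 servings → $4.84.
peanut butter + carrots: the both-tight solution has a negative serving — not a feasible corner.
peanut butter + tofu with both tight: 13.39 servings and 0.2146 servings → $8.23.
carrots + tofu with both tight: 6.629 servings and 0.483 servings → $3.09.
The minimum over all feasible corners is $3.09.

$3.09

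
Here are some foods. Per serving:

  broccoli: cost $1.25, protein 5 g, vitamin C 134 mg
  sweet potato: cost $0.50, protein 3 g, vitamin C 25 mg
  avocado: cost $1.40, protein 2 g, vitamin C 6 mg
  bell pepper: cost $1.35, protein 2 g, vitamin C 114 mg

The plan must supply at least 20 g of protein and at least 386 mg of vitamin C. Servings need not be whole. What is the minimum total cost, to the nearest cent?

$4.32

An LP optimum is at a vertex; with two nutrient constraints at most two foods are used. Check each candidate.
broccoli only: max(20/5, 386/134) = 4 servings → $5.00.
sweet potato only: max(20/3, 386/25) = 15.44 servings → $7.72.
avocado only: max(20/2, 386/6) = 64.33 servings → $90.07.
bell pepper only: max(20/2, 386/114) = 10 servings → $13.50.
broccoli + sweet potato with both tight: 2.375 servings and 2.708 servings → $4.32.
broccoli + avocado with both tight: 2.739 servings and 3.151 servings → $7.84.
broccoli + bell pepper with both targets exact would need a negative amount; discard.
sweet potato + avocado: intersection lies outside the first quadrant.
sweet potato + bell pepper with both tight: 5.164 servings and 2.253 servings → $5.62.
avocado + bell pepper with both tight: 6.981 servings and 3.019 servings → $13.85.
So the least-cost plan costs $4.32.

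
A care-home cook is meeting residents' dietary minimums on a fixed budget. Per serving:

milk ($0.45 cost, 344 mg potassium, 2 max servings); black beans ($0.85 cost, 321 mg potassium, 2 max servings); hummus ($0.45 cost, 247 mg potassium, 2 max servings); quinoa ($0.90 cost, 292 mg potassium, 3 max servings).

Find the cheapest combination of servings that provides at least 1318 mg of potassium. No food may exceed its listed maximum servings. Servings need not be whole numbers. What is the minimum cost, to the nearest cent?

$2.16

Cost per mg of potassium: milk $0.0013, hummus $0.0018, black beans $0.0026, quinoa $0.0031.
Take 2 servings of milk: +688.0 mg potassium for $0.90 (total $0.90, still need 630.0 mg).
Take 2 servings of hummus: +494.0 mg potassium for $0.90 (total $1.80, still need 136.0 mg).
Take 0.4237 servings of black beans: +136.0 mg potassium for $0.36 (total $2.16, still need 0.0 mg).
Filling from the cheapest source first is optimal under one linear minimum: $2.16.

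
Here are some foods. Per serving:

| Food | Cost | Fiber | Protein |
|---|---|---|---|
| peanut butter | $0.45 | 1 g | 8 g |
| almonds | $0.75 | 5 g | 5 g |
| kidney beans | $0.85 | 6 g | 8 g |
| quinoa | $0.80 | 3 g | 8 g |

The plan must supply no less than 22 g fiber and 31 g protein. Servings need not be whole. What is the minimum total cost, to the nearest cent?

$3.19

Two binding constraints pin down two serving amounts, so the optimal mix uses at most two foods. The candidates are each food alone (scaled to the tighter of fiber/protein) and each pair with both constraints tight.
peanut butter only: max(22/1, 31/8) = 22 servings → $9.90.
almonds only: max(22/5, 31/5) = 6.2 servings → $4.65.
kidney beans only: max(22/6, 31/8) = 3.875 servings → $3.29.
quinoa only: max(22/3, 31/8) = 7.333 servings → $5.87.
peanut butter + almonds with both tight: 1.286 servings and 4.143 servings → $3.69.
peanut butter + kidney beans with both tight: 0.25 servings and 3.625 servings → $3.19.
peanut butter + quinoa: the both-tight solution has a negative serving — not a feasible corner.
almonds + kidney beans: the both-tight solution has a negative serving — not a feasible corner.
almonds + quinoa with both tight: 3.32 servings and 1.8 servings → $3.93.
kidney beans + quinoa with both tight: 3.458 servings and 0.4167 servings → $3.27.
So the least-cost plan costs $3.19.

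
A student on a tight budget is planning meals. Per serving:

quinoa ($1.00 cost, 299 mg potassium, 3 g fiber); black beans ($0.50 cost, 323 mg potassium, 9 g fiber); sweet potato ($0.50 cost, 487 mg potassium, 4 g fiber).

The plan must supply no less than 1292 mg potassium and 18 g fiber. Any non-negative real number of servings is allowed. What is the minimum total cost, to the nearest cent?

$1.52

This is a tiny linear program; its minimum lies at a vertex of the feasible set. List the vertices and price them.
quinoa only: max(1292/299, 18/3) = 6 servings → $6.00.
black beans only: max(1292/323, 18/9) = 4 servings → $2.00.
sweet potato only: max(1292/487, 18/4) = 4.5 servings → $2.25.
quinoa + black beans with both tight: 3.376 servings and 0.8746 servings → $3.81.
quinoa + sweet potato: the both-tight solution has a negative serving — not a feasible corner.
black beans + sweet potato with both tight: 1.164 servings and 1.881 servings → $1.52.
The minimum over all feasible corners is $1.52.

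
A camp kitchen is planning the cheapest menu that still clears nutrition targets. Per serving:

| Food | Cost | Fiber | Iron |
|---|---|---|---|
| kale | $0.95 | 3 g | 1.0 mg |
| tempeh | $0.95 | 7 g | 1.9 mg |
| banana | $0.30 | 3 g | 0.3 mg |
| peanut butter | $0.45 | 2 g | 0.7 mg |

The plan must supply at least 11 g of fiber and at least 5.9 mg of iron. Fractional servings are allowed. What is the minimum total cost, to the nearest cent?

Minimising a linear cost over {fiber ≥ 11, iron ≥ 5.9, servings ≥ 0} — the optimum is at a vertex, using one or two foods.
kale only: max(11/3, 5.9/1.0) = 5.9 servings → $5.61.
tempeh only: max(11/7, 5.9/1.9) = 3.105 servings → $2.95.
banana only: max(11/3, 5.9/0.3) = 19.67 servings → $5.90.
peanut butter only: max(11/2, 5.9/0.7) = 8.429 servings → $3.79.
kale + tempeh: intersection lies outside the first quadrant.
kale + banana with both targets exact would need a negative amount; discard.
kale + peanut butter: intersection lies outside the first quadrant.
tempeh + banana: the both-tight solution has a negative serving — not a feasible corner.
tempeh + peanut butter: the both-tight solution has a negative serving — not a feasible corner.
banana + peanut butter: the both-tight solution has a negative serving — not a feasible corner.
Cheapest feasible corner: $2.95.

$2.95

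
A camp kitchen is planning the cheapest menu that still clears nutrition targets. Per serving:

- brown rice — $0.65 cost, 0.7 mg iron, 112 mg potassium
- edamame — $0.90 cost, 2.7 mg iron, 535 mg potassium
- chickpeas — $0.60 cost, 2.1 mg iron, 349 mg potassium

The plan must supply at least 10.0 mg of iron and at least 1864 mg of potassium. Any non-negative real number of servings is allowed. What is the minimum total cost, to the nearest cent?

$3.16

This is a tiny linear program; its minimum lies at a vertex of the feasible set. List the vertices and price them.
brown rice only: max(10.0/0.7, 1864/112) = 16.64 servings → $10.82.
edamame only: max(10.0/2.7, 1864/535) = 3.704 servings → $3.33.
chickpeas only: max(10.0/2.1, 1864/349) = 5.341 servings → $3.20.
brown rice + edamame with both tight: 4.399 servings and 2.563 servings → $5.17.
brown rice + chickpeas with both targets exact would need a negative amount; discard.
edamame + chickpeas with both tight: 2.342 servings and 1.751 servings → $3.16.
The minimum over all feasible corners is $3.16.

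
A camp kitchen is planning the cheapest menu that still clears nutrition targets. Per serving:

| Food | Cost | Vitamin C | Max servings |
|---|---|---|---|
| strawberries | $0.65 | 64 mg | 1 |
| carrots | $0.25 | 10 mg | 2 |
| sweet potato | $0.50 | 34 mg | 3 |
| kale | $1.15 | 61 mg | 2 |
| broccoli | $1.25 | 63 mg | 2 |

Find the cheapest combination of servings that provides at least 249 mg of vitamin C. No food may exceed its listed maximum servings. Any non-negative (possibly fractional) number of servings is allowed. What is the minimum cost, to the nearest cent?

Cost per mg of vitamin C: strawberries $0.0102, sweet potato $0.0147, kale $0.0189, broccoli $0.0198, carrots $0.0250.
Take 1 serving of strawberries: +64.0 mg vitamin C for $0.65 (total $0.65, still need 185.0 mg).
Take 3 servings of sweet potato: +102.0 mg vitamin C for $1.50 (total $2.15, still need 83.0 mg).
Take 1.361 servings of kale: +83.0 mg vitamin C for $1.56 (total $3.71, still need 0.0 mg).
Greedy by cheapest-per-mg is optimal for a single linear constraint, so the minimum cost is $3.71.

$3.71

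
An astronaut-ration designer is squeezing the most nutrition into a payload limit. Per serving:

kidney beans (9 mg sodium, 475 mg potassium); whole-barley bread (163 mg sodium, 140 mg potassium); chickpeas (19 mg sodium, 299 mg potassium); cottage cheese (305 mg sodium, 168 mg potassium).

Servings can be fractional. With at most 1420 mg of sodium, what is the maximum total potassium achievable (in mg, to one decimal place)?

Potassium per mg sodium: kidney beans 52.78, chickpeas 15.74, whole-barley bread 0.8589, cottage cheese 0.5508.
With no serving limits, spend the whole sodium allowance on kidney beans: 1420 mg / 9 mg × 475 mg = 74944.4 mg.

74944.4 mg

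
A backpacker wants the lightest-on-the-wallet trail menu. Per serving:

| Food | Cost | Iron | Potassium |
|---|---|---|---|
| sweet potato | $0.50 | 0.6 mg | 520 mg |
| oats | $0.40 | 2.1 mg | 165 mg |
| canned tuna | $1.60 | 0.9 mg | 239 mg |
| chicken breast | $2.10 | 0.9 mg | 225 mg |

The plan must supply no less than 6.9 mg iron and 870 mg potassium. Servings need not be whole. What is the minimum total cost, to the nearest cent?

$1.58

For a min-cost LP with two ≥-constraints, a basic feasible solution has at most two positive variables.
sweet potato only: max(6.9/0.6, 870/520) = 11.5 servings → $5.75.
oats only: max(6.9/2.1, 870/165) = 5.273 servings → $2.11.
canned tuna only: max(6.9/0.9, 870/239) = 7.667 servings → $12.27.
chicken breast only: max(6.9/0.9, 870/225) = 7.667 servings → $16.10.
sweet potato + oats with both tight: 0.6934 servings and 3.088 servings → $1.58.
sweet potato + canned tuna: the both-tight solution has a negative serving — not a feasible corner.
sweet potato + chicken breast with both targets exact would need a negative amount; discard.
oats + canned tuna with both tight: 2.451 servings and 1.948 servings → $4.10.
oats + chicken breast with both tight: 2.375 servings and 2.125 servings → $5.41.
canned tuna + chicken breast: intersection lies outside the first quadrant.
So the least-cost plan costs $1.58.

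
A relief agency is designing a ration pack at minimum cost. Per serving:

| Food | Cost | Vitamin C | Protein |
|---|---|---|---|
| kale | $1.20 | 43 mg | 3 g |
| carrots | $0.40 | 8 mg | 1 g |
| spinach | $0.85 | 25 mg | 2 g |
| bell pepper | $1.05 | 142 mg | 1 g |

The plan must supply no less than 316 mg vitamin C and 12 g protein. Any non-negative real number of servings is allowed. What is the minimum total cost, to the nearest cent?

$5.53

Check every corner: each single food scaled to meet both minima, and each pair solved so both constraints bind.
kale only: max(316/43, 12/3) = 7.349 servings → $8.82.
carrots only: max(316/8, 12/1) = 39.5 servings → $15.80.
spinach only: max(316/25, 12/2) = 12.64 servings → $10.74.
bell pepper only: max(316/142, 12/1) = 12 servings → $12.60.
kale + carrots with both targets exact would need a negative amount; discard.
kale + spinach with both targets exact would need a negative amount; discard.
kale + bell pepper with both tight: 3.624 servings and 1.128 servings → $5.53.
carrots + spinach with both targets exact would need a negative amount; discard.
carrots + bell pepper with both tight: 10.36 servings and 1.642 servings → $5.87.
spinach + bell pepper with both tight: 5.359 servings and 1.282 servings → $5.90.
Cheapest feasible corner: $5.53.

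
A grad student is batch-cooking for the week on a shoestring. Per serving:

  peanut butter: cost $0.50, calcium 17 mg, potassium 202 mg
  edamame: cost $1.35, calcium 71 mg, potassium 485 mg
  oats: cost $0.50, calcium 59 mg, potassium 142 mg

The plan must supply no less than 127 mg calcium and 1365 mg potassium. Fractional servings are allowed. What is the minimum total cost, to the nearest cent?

At the optimum either one food covers both requirements or two foods hit both targets exactly; no other combination can be cheaper.
peanut butter only: max(127/17, 1365/202) = 7.471 servings → $3.74.
edamame only: max(127/71, 1365/485) = 2.814 servings → $3.80.
oats only: max(127/59, 1365/142) = 9.613 servings → $4.81.
peanut butter + edamame with both tight: 5.793 servings and 0.4017 servings → $3.44.
peanut butter + oats with both tight: 6.576 servings and 0.2577 servings → $3.42.
edamame + oats: the both-tight solution has a negative serving — not a feasible corner.
So the least-cost plan costs $3.42.

$3.42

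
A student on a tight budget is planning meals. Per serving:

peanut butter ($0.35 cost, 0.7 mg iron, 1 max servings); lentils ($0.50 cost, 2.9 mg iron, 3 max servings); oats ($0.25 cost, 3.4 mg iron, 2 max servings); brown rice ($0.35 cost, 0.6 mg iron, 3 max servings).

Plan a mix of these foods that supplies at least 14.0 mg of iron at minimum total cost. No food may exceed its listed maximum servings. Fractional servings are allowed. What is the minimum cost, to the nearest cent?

Cost per mg of iron: oats $0.0735, lentils $0.1724, peanut butter $0.5000, brown rice $0.5833.
Take 2 servings of oats: +6.8 mg iron for $0.50 (total $0.50, still need 7.2 mg).
Take 2.483 servings of lentils: +7.2 mg iron for $1.24 (total $1.74, still need 0.0 mg).
Filling from the cheapest source first is optimal under one linear minimum: $1.74.

$1.74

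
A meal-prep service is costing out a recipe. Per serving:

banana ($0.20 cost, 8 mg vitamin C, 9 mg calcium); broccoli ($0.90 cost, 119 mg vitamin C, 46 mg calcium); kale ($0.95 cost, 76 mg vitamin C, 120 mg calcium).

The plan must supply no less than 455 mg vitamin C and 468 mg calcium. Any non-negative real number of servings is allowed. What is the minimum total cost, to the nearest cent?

$4.65

banana only: max(455/8, 468/9) = 56.88 servings → $11.38.
broccoli only: max(455/119, 468/46) = 10.17 servings → $9.16.
kale only: max(455/76, 468/120) = 5.987 servings → $5.69.
banana + broccoli with both tight: 49.45 servings and 0.4993 servings → $10.34.
banana + kale: the both-tight solution has a negative serving — not a feasible corner.
broccoli + kale with both tight: 1.765 servings and 3.223 servings → $4.65.
So the least-cost plan costs $4.65.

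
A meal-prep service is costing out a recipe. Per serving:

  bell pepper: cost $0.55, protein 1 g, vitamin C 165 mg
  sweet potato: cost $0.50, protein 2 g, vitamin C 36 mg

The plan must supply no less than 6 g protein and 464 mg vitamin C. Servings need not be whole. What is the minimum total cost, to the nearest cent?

$2.23

A basic optimal solution has at most two foods positive. Try each food alone and each pair with both targets met exactly.
bell pepper only: max(6/1, 464/165) = 6 servings → $3.30.
sweet potato only: max(6/2, 464/36) = 12.89 servings → $6.44.
bell pepper + sweet potato with both tight: 2.422 servings and 1.789 servings → $2.23.
The minimum over all feasible corners is $2.23.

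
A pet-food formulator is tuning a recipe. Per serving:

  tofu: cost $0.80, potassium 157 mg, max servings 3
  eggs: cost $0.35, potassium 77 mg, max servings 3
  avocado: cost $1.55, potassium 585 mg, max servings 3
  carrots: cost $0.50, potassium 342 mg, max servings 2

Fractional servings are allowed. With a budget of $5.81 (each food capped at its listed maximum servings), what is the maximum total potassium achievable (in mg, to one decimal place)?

2474.2 mg

Potassium per dollar: carrots 684, avocado 377.4, eggs 220, tofu 196.2.
Take 2 servings of carrots: spends $1.00, +684.0 mg potassium (running total 684.0 mg).
Take 3 servings of avocado: spends $4.65, +1755.0 mg potassium (running total 2439.0 mg).
Take 0.4571 servings of eggs: spends $0.16, +35.2 mg potassium (running total 2474.2 mg).
Filling greedily by potassium-per-dollar is optimal for one linear limit, giving 2474.2 mg.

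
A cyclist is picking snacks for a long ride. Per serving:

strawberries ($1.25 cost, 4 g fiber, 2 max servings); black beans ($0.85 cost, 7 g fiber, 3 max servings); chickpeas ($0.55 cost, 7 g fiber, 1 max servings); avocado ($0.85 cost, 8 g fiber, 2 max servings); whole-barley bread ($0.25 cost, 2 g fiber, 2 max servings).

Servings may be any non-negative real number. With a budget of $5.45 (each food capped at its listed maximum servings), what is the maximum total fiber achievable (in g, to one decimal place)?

Fiber per dollar: chickpeas 12.73, avocado 9.412, black beans 8.235, whole-barley bread 8, strawberries 3.2.
Take 1 serving of chickpeas: spends $0.55, +7.0 g fiber (running total 7.0 g).
Take 2 servings of avocado: spends $1.70, +16.0 g fiber (running total 23.0 g).
Take 3 servings of black beans: spends $2.55, +21.0 g fiber (running total 44.0 g).
Take 2 servings of whole-barley bread: spends $0.50, +4.0 g fiber (running total 48.0 g).
Take 0.12 servings of strawberries: spends $0.15, +0.5 g fiber (running total 48.5 g).
Greedy by best ratio exhausts the cost allowance optimally: 48.5 g.

48.5 g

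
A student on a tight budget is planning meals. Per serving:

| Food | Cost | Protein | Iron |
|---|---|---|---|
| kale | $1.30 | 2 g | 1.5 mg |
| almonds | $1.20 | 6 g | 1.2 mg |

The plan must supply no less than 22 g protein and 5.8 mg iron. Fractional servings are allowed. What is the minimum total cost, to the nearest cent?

For a min-cost LP with two ≥-constraints, a basic feasible solution has at most two positive variables.
kale only: max(22/2, 5.8/1.5) = 11 servings → $14.30.
almonds only: max(22/6, 5.8/1.2) = 4.833 servings → $5.80.
kale + almonds with both tight: 1.273 servings and 3.242 servings → $5.55.
Cheapest feasible corner: $5.55.

$5.55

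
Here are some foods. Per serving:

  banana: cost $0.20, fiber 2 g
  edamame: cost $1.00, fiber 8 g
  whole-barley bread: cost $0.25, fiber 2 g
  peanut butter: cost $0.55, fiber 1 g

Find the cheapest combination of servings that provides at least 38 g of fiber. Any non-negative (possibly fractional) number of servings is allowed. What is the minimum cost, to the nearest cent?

$3.80

Cost per g of fiber: banana $0.1000, edamame $0.1250, whole-barley bread $0.1250, peanut butter $0.5500.
With no serving limits, use only banana: 38 g / 2 g = 19 servings × $0.20 = $3.80.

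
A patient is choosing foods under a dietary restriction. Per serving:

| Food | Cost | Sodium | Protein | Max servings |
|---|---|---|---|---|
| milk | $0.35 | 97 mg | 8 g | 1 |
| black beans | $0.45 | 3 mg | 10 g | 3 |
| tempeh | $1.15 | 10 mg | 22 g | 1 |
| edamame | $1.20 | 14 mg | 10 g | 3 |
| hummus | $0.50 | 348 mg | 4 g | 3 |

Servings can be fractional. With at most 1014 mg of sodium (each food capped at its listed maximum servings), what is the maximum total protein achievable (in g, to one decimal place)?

99.8 g

Protein per mg sodium: black beans 3.333, tempeh 2.2, edamame 0.7143, milk 0.08247, hummus 0.01149.
Take 3 servings of black beans: uses 9 mg sodium, +30.0 g protein (running total 30.0 g).
Take 1 serving of tempeh: uses 10 mg sodium, +22.0 g protein (running total 52.0 g).
Take 3 servings of edamame: uses 42 mg sodium, +30.0 g protein (running total 82.0 g).
Take 1 serving of milk: uses 97 mg sodium, +8.0 g protein (running total 90.0 g).
Take 2.46 servings of hummus: uses 856 mg sodium, +9.8 g protein (running total 99.8 g).
Filling greedily by protein-per-mg sodium is optimal for one linear limit, giving 99.8 g.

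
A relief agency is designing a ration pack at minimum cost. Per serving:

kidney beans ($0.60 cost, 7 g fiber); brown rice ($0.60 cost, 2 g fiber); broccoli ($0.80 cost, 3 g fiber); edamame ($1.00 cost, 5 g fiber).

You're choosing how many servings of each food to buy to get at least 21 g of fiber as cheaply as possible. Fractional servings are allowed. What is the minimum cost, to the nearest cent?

$1.80

Cost per g of fiber: kidney beans $0.0857, edamame $0.2000, broccoli $0.2667, brown rice $0.3000.
With no serving limits, use only kidney beans: 21 g / 7 g = 3 servings × $0.60 = $1.80.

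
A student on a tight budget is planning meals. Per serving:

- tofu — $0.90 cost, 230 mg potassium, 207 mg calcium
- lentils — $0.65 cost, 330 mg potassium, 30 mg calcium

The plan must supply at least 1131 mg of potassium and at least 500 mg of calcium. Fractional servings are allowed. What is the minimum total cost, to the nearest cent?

$3.18

This is a tiny linear program; its minimum lies at a vertex of the feasible set. List the vertices and price them.
tofu only: max(1131/230, 500/207) = 4.917 servings → $4.43.
lentils only: max(1131/330, 500/30) = 16.67 servings → $10.83.
tofu + lentils with both tight: 2.134 servings and 1.94 servings → $3.18.
So the least-cost plan costs $3.18.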